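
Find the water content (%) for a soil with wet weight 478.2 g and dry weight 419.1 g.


Using w = (m_wet - m_dry) / m_dry * 100
m_wet - m_dry = 478.2 - 419.1 = 59.1 g
w = 59.1 / 419.1 * 100
w = 14.1 %


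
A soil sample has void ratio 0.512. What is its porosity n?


Using the relation n = e / (1 + e)
n = 0.512 / (1 + 0.512)
n = 0.512 / 1.512
n = 0.3386


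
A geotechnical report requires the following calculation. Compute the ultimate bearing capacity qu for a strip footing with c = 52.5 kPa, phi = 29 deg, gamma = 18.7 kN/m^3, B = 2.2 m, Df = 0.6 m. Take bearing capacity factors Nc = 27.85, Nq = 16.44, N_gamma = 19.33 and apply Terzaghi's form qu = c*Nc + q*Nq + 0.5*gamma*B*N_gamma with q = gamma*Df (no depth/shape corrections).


Compute qu = c*Nc + gamma*Df*Nq + 0.5*gamma*B*N_gamma
Term 1: 52.5 * 27.85 = 1462.125
Term 2: 18.7 * 0.6 * 16.44 = 184.4568
Term 3: 0.5 * 18.7 * 2.2 * 19.33 = 397.6181
qu = 1462.125 + 184.4568 + 397.6181
qu = 2044.2 kPa


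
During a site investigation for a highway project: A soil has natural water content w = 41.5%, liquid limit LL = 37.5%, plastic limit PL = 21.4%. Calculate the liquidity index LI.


Result: 1.248

Derivation:
First compute the plasticity index:
PI = LL - PL = 37.5 - 21.4 = 16.1
Then compute the liquidity index:
LI = (w - PL) / PI
LI = (41.5 - 21.4) / 16.1
LI = 1.248


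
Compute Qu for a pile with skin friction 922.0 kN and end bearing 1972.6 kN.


Result: 2894.6 kN

Derivation:
Using Qu = Qf + Qb
Qu = 922.0 + 1972.6
Qu = 2894.6 kN


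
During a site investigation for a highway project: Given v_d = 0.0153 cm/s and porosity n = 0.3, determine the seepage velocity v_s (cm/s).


Using v_s = v_d / n
v_s = 0.0153 / 0.3
v_s = 0.051 cm/s


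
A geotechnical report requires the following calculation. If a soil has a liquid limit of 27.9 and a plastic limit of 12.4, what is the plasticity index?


Using PI = LL - PL
PI = 27.9 - 12.4
PI = 15.5


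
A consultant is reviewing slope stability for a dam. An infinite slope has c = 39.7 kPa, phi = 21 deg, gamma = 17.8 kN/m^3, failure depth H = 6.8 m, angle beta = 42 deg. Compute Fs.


Using Fs = c / (gamma*H*sin(beta)*cos(beta)) + tan(phi)/tan(beta)
Cohesion contribution = 39.7 / (17.8*6.8*sin(42)*cos(42))
Cohesion contribution = 0.659595
Friction contribution = tan(21)/tan(42) = 0.426324
Fs = 0.659595 + 0.426324
Fs = 1.086


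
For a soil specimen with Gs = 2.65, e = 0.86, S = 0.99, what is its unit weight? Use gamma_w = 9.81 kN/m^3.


Using gamma = gamma_w * (Gs + S*e) / (1 + e)
Numerator: Gs + S*e = 2.65 + 0.99*0.86 = 3.5014
Denominator: 1 + e = 1 + 0.86 = 1.86
gamma = 9.81 * 3.5014 / 1.86
gamma = 18.467 kN/m^3


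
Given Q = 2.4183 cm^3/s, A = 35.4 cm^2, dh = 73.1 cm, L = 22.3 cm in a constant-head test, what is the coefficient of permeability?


Compute hydraulic gradient:
i = dh / L = 73.1 / 22.3 = 3.27803
Then apply Darcy's law:
k = Q / (A * i)
k = 2.4183 / (35.4 * 3.27803)
k = 2.4183 / 116.042
k = 0.02084 cm/s


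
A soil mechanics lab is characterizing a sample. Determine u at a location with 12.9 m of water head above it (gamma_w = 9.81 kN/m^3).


Using u = gamma_w * h_w
u = 9.81 * 12.9
u = 126.55 kPa


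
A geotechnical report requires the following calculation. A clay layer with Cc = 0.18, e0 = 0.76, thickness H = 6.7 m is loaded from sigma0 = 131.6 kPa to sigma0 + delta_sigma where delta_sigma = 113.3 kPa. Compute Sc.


Result: 0.1848 m

Derivation:
Using Sc = Cc * H / (1 + e0) * log10((sigma0 + delta_sigma) / sigma0)
Stress ratio = (131.6 + 113.3) / 131.6 = 1.86094
log10(1.86094) = 0.269733
Cc * H / (1 + e0) = 0.18 * 6.7 / (1 + 0.76) = 0.685227
Sc = 0.685227 * 0.269733
Sc = 0.1848 m


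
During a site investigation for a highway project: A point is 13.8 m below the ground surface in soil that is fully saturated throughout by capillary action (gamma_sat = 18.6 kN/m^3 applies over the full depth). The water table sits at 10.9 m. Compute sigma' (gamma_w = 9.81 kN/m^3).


Result: 228.23 kPa

Derivation:
Total stress = gamma_sat * depth
sigma = 18.6 * 13.8 = 256.68 kPa
Pore water pressure u = gamma_w * (depth - d_wt)
u = 9.81 * (13.8 - 10.9) = 28.449 kPa
Effective stress = sigma - u
sigma' = 256.68 - 28.449 = 228.23 kPa


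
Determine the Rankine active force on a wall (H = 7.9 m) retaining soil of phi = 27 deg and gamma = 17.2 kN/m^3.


Compute active earth pressure coefficient:
Ka = tan^2(45 - phi/2) = tan^2(31.5) = 0.375525
Compute active force:
Pa = 0.5 * Ka * gamma * H^2
Pa = 0.5 * 0.375525 * 17.2 * 7.9^2
Pa = 201.55 kN/m


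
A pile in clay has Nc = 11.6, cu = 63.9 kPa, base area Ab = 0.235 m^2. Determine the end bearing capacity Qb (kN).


Using Qb = Nc * cu * Ab
Qb = 11.6 * 63.9 * 0.235
Qb = 174.19 kN


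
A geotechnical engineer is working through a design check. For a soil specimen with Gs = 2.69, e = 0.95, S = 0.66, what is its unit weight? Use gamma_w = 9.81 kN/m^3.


Using gamma = gamma_w * (Gs + S*e) / (1 + e)
Numerator: Gs + S*e = 2.69 + 0.66*0.95 = 3.317
Denominator: 1 + e = 1 + 0.95 = 1.95
gamma = 9.81 * 3.317 / 1.95
gamma = 16.687 kN/m^3


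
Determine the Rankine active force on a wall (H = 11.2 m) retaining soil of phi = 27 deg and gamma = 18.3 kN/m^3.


Compute active earth pressure coefficient:
Ka = tan^2(45 - phi/2) = tan^2(31.5) = 0.375525
Compute active force:
Pa = 0.5 * Ka * gamma * H^2
Pa = 0.5 * 0.375525 * 18.3 * 11.2^2
Pa = 431.02 kN/m


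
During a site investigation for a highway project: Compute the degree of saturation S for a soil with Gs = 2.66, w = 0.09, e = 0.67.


Using S = Gs * w / e
S = 2.66 * 0.09 / 0.67
S = 0.3573


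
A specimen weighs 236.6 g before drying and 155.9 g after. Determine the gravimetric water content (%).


Using w = (m_wet - m_dry) / m_dry * 100
m_wet - m_dry = 236.6 - 155.9 = 80.7 g
w = 80.7 / 155.9 * 100
w = 51.76 %


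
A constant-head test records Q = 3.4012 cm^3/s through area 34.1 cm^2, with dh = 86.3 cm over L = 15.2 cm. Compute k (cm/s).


Compute hydraulic gradient:
i = dh / L = 86.3 / 15.2 = 5.67763
Then apply Darcy's law:
k = Q / (A * i)
k = 3.4012 / (34.1 * 5.67763)
k = 3.4012 / 193.607
k = 0.017568 cm/s


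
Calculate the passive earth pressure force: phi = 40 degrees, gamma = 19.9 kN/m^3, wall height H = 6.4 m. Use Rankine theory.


Result: 1874.29 kN/m

Derivation:
Compute passive earth pressure coefficient:
Kp = tan^2(45 + phi/2) = tan^2(65.0) = 4.59891
Compute passive force:
Pp = 0.5 * Kp * gamma * H^2
Pp = 0.5 * 4.59891 * 19.9 * 6.4^2
Pp = 1874.29 kN/m


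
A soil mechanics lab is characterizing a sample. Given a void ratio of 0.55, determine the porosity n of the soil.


Result: 0.3548

Derivation:
Using the relation n = e / (1 + e)
n = 0.55 / (1 + 0.55)
n = 0.55 / 1.55
n = 0.3548


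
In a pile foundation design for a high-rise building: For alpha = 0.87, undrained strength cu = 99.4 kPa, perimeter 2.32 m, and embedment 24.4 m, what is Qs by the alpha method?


Using Qs = alpha * cu * perimeter * L
Qs = 0.87 * 99.4 * 2.32 * 24.4
Qs = 4895.35 kN


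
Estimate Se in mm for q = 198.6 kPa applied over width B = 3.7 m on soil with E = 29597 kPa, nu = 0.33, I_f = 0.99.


Using Se = q * B * (1 - nu^2) * I_f / E
1 - nu^2 = 1 - 0.33^2 = 0.8911
Se = 198.6 * 3.7 * 0.8911 * 0.99 / 29597
Se = 0.021903 m
Convert to mm: Se = 0.021903 * 1000 = 21.903 mm


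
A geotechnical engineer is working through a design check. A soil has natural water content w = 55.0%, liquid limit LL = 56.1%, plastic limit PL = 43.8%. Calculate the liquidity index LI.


Result: 0.911

Derivation:
First compute the plasticity index:
PI = LL - PL = 56.1 - 43.8 = 12.3
Then compute the liquidity index:
LI = (w - PL) / PI
LI = (55.0 - 43.8) / 12.3
LI = 0.911


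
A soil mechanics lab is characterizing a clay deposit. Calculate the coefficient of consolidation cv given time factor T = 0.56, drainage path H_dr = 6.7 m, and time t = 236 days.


Using cv = T * H_dr^2 / t
H_dr^2 = 6.7^2 = 44.89
cv = 0.56 * 44.89 / 236
cv = 0.10652 m^2/day


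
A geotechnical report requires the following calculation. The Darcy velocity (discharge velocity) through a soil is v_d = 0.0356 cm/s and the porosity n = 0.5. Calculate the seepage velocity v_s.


Result: 0.0712 cm/s

Derivation:
Using v_s = v_d / n
v_s = 0.0356 / 0.5
v_s = 0.0712 cm/s


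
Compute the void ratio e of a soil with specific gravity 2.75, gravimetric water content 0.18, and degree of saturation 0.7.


Using the relation e = Gs * w / S
e = 2.75 * 0.18 / 0.7
e = 0.7071


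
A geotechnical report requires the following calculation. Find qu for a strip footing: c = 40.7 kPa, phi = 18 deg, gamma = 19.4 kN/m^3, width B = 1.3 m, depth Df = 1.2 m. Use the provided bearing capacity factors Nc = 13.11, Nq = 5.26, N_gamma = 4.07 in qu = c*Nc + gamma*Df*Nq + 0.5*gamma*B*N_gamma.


Result: 707.35 kPa

Derivation:
Compute qu = c*Nc + gamma*Df*Nq + 0.5*gamma*B*N_gamma
Term 1: 40.7 * 13.11 = 533.577
Term 2: 19.4 * 1.2 * 5.26 = 122.4528
Term 3: 0.5 * 19.4 * 1.3 * 4.07 = 51.3227
qu = 533.577 + 122.4528 + 51.3227
qu = 707.35 kPa


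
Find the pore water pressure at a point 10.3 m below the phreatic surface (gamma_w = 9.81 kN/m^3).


Using u = gamma_w * h_w
u = 9.81 * 10.3
u = 101.04 kPa


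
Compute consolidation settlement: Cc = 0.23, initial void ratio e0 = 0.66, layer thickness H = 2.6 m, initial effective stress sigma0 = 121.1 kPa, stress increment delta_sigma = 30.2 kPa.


Result: 0.0348 m

Derivation:
Using Sc = Cc * H / (1 + e0) * log10((sigma0 + delta_sigma) / sigma0)
Stress ratio = (121.1 + 30.2) / 121.1 = 1.24938
log10(1.24938) = 0.0966948
Cc * H / (1 + e0) = 0.23 * 2.6 / (1 + 0.66) = 0.360241
Sc = 0.360241 * 0.0966948
Sc = 0.0348 m


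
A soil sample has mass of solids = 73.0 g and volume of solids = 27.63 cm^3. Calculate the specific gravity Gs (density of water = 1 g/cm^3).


Using Gs = m_s / (V_s * rho_w)
Since rho_w = 1 g/cm^3:
Gs = 73.0 / 27.63
Gs = 2.642


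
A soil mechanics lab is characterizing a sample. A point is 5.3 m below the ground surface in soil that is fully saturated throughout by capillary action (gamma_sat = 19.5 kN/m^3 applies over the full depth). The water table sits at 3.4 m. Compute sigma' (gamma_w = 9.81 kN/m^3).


Result: 84.71 kPa

Derivation:
Total stress = gamma_sat * depth
sigma = 19.5 * 5.3 = 103.35 kPa
Pore water pressure u = gamma_w * (depth - d_wt)
u = 9.81 * (5.3 - 3.4) = 18.639 kPa
Effective stress = sigma - u
sigma' = 103.35 - 18.639 = 84.71 kPa


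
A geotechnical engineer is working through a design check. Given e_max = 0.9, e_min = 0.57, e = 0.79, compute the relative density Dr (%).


Result: 33.33 %

Derivation:
Using Dr = (e_max - e) / (e_max - e_min) * 100
e_max - e = 0.9 - 0.79 = 0.11
e_max - e_min = 0.9 - 0.57 = 0.33
Dr = 0.11 / 0.33 * 100
Dr = 33.33 %


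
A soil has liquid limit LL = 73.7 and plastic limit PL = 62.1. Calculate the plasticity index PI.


Using PI = LL - PL
PI = 73.7 - 62.1
PI = 11.6


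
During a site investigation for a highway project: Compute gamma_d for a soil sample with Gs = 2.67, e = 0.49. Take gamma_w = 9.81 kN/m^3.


Result: 17.579 kN/m^3

Derivation:
Using gamma_d = Gs * gamma_w / (1 + e)
gamma_d = 2.67 * 9.81 / (1 + 0.49)
gamma_d = 2.67 * 9.81 / 1.49
gamma_d = 17.579 kN/m^3


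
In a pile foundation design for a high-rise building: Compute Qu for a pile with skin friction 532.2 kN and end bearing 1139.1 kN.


Using Qu = Qf + Qb
Qu = 532.2 + 1139.1
Qu = 1671.3 kN


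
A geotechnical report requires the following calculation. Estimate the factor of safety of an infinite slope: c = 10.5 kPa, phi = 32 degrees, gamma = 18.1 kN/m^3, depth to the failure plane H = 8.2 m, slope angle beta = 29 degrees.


Result: 1.294

Derivation:
Using Fs = c / (gamma*H*sin(beta)*cos(beta)) + tan(phi)/tan(beta)
Cohesion contribution = 10.5 / (18.1*8.2*sin(29)*cos(29))
Cohesion contribution = 0.166842
Friction contribution = tan(32)/tan(29) = 1.12729
Fs = 0.166842 + 1.12729
Fs = 1.294


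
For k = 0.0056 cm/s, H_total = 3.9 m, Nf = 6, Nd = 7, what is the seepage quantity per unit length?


Result: 0.0001872 m^3/s per m

Derivation:
Convert k to m/s for unit consistency with H:
k = 0.0056 cm/s = 0.0056 / 100 m/s = 5.6e-05 m/s
Using q = k * H * Nf / Nd
Nf / Nd = 6 / 7 = 0.8571
q = 5.6e-05 * 3.9 * 0.8571
q = 0.0001872 m^3/s per m


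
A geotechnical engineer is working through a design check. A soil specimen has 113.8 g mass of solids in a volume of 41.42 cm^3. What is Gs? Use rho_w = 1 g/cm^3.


Using Gs = m_s / (V_s * rho_w)
Since rho_w = 1 g/cm^3:
Gs = 113.8 / 41.42
Gs = 2.747


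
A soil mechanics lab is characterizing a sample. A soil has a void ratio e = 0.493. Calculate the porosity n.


Using the relation n = e / (1 + e)
n = 0.493 / (1 + 0.493)
n = 0.493 / 1.493
n = 0.3302


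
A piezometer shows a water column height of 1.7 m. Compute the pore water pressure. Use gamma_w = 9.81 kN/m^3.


Using u = gamma_w * h_w
u = 9.81 * 1.7
u = 16.68 kPa


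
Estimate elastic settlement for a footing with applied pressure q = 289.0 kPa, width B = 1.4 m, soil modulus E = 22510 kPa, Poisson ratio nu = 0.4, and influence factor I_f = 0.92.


Result: 13.89 mm

Derivation:
Using Se = q * B * (1 - nu^2) * I_f / E
1 - nu^2 = 1 - 0.4^2 = 0.84
Se = 289.0 * 1.4 * 0.84 * 0.92 / 22510
Se = 0.013890 m
Convert to mm: Se = 0.013890 * 1000 = 13.89 mm


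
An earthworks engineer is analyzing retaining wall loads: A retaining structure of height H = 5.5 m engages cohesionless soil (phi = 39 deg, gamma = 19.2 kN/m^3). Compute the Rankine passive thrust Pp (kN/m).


Result: 1276.45 kN/m

Derivation:
Compute passive earth pressure coefficient:
Kp = tan^2(45 + phi/2) = tan^2(64.5) = 4.395495
Compute passive force:
Pp = 0.5 * Kp * gamma * H^2
Pp = 0.5 * 4.395495 * 19.2 * 5.5^2
Pp = 1276.45 kN/m


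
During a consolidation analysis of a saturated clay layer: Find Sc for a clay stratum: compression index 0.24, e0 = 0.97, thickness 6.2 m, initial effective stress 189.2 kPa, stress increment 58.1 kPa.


Using Sc = Cc * H / (1 + e0) * log10((sigma0 + delta_sigma) / sigma0)
Stress ratio = (189.2 + 58.1) / 189.2 = 1.30708
log10(1.30708) = 0.116303
Cc * H / (1 + e0) = 0.24 * 6.2 / (1 + 0.97) = 0.75533
Sc = 0.75533 * 0.116303
Sc = 0.0878 m


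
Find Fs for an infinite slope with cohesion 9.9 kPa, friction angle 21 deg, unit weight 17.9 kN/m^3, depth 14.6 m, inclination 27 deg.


Result: 0.847

Derivation:
Using Fs = c / (gamma*H*sin(beta)*cos(beta)) + tan(phi)/tan(beta)
Cohesion contribution = 9.9 / (17.9*14.6*sin(27)*cos(27))
Cohesion contribution = 0.0936487
Friction contribution = tan(21)/tan(27) = 0.753376
Fs = 0.0936487 + 0.753376
Fs = 0.847


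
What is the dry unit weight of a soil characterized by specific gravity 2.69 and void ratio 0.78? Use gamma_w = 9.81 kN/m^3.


Result: 14.825 kN/m^3

Derivation:
Using gamma_d = Gs * gamma_w / (1 + e)
gamma_d = 2.69 * 9.81 / (1 + 0.78)
gamma_d = 2.69 * 9.81 / 1.78
gamma_d = 14.825 kN/m^3


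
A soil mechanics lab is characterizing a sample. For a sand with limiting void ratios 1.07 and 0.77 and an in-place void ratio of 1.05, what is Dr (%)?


Using Dr = (e_max - e) / (e_max - e_min) * 100
e_max - e = 1.07 - 1.05 = 0.02
e_max - e_min = 1.07 - 0.77 = 0.3
Dr = 0.02 / 0.3 * 100
Dr = 6.67 %


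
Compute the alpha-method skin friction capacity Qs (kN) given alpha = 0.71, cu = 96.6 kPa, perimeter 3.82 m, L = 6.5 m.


Result: 1702.99 kN

Derivation:
Using Qs = alpha * cu * perimeter * L
Qs = 0.71 * 96.6 * 3.82 * 6.5
Qs = 1702.99 kN


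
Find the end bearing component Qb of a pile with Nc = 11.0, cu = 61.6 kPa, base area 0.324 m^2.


Using Qb = Nc * cu * Ab
Qb = 11.0 * 61.6 * 0.324
Qb = 219.54 kN


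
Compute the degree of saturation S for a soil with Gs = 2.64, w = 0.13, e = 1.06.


Using S = Gs * w / e
S = 2.64 * 0.13 / 1.06
S = 0.3238


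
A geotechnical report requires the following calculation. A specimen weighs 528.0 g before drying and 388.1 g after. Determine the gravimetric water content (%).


Using w = (m_wet - m_dry) / m_dry * 100
m_wet - m_dry = 528.0 - 388.1 = 139.9 g
w = 139.9 / 388.1 * 100
w = 36.05 %


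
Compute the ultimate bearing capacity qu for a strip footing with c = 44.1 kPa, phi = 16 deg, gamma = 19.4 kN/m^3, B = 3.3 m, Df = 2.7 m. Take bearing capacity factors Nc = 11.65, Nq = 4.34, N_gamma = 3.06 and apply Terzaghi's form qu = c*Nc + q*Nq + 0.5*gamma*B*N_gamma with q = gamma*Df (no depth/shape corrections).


Compute qu = c*Nc + gamma*Df*Nq + 0.5*gamma*B*N_gamma
Term 1: 44.1 * 11.65 = 513.765
Term 2: 19.4 * 2.7 * 4.34 = 227.3292
Term 3: 0.5 * 19.4 * 3.3 * 3.06 = 97.9506
qu = 513.765 + 227.3292 + 97.9506
qu = 839.04 kPa


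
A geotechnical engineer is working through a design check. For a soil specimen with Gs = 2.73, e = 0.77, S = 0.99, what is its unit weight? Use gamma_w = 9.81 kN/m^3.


Result: 19.356 kN/m^3

Derivation:
Using gamma = gamma_w * (Gs + S*e) / (1 + e)
Numerator: Gs + S*e = 2.73 + 0.99*0.77 = 3.4923
Denominator: 1 + e = 1 + 0.77 = 1.77
gamma = 9.81 * 3.4923 / 1.77
gamma = 19.356 kN/m^3


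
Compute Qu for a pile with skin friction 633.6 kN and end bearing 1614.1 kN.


Result: 2247.7 kN

Derivation:
Using Qu = Qf + Qb
Qu = 633.6 + 1614.1
Qu = 2247.7 kN


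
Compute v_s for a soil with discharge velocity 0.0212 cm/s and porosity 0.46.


Result: 0.04609 cm/s

Derivation:
Using v_s = v_d / n
v_s = 0.0212 / 0.46
v_s = 0.04609 cm/s


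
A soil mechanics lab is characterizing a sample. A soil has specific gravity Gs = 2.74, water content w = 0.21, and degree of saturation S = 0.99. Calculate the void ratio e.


Using the relation e = Gs * w / S
e = 2.74 * 0.21 / 0.99
e = 0.5812


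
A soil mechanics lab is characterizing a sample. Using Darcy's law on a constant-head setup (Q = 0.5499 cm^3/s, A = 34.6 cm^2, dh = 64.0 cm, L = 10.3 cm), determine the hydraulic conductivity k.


Compute hydraulic gradient:
i = dh / L = 64.0 / 10.3 = 6.21359
Then apply Darcy's law:
k = Q / (A * i)
k = 0.5499 / (34.6 * 6.21359)
k = 0.5499 / 214.99
k = 0.002558 cm/s


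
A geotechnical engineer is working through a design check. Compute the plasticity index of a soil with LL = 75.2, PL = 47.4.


Result: 27.8

Derivation:
Using PI = LL - PL
PI = 75.2 - 47.4
PI = 27.8


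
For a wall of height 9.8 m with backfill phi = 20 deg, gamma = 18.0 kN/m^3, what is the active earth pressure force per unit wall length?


Result: 423.79 kN/m

Derivation:
Compute active earth pressure coefficient:
Ka = tan^2(45 - phi/2) = tan^2(35.0) = 0.490291
Compute active force:
Pa = 0.5 * Ka * gamma * H^2
Pa = 0.5 * 0.490291 * 18.0 * 9.8^2
Pa = 423.79 kN/m


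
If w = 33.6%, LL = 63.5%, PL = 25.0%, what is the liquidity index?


First compute the plasticity index:
PI = LL - PL = 63.5 - 25.0 = 38.5
Then compute the liquidity index:
LI = (w - PL) / PI
LI = (33.6 - 25.0) / 38.5
LI = 0.223


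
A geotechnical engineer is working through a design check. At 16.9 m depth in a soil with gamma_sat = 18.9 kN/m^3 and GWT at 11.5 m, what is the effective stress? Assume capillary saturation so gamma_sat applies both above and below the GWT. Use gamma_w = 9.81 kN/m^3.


Result: 266.44 kPa

Derivation:
Total stress = gamma_sat * depth
sigma = 18.9 * 16.9 = 319.41 kPa
Pore water pressure u = gamma_w * (depth - d_wt)
u = 9.81 * (16.9 - 11.5) = 52.974 kPa
Effective stress = sigma - u
sigma' = 319.41 - 52.974 = 266.44 kPa


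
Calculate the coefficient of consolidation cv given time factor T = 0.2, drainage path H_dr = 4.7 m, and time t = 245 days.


Result: 0.01803 m^2/day

Derivation:
Using cv = T * H_dr^2 / t
H_dr^2 = 4.7^2 = 22.09
cv = 0.2 * 22.09 / 245
cv = 0.01803 m^2/day


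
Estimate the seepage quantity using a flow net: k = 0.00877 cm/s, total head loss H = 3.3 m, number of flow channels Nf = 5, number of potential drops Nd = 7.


Convert k to m/s for unit consistency with H:
k = 0.00877 cm/s = 0.00877 / 100 m/s = 8.77e-05 m/s
Using q = k * H * Nf / Nd
Nf / Nd = 5 / 7 = 0.7143
q = 8.77e-05 * 3.3 * 0.7143
q = 0.0002067 m^3/s per m


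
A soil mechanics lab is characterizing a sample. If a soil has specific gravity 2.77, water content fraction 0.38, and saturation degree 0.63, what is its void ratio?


Result: 1.6708

Derivation:
Using the relation e = Gs * w / S
e = 2.77 * 0.38 / 0.63
e = 1.6708


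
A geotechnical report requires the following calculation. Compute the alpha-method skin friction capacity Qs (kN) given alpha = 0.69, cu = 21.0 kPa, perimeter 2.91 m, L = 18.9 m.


Using Qs = alpha * cu * perimeter * L
Qs = 0.69 * 21.0 * 2.91 * 18.9
Qs = 796.94 kN


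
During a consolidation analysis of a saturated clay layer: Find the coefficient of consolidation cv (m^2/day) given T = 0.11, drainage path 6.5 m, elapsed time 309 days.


Result: 0.01504 m^2/day

Derivation:
Using cv = T * H_dr^2 / t
H_dr^2 = 6.5^2 = 42.25
cv = 0.11 * 42.25 / 309
cv = 0.01504 m^2/day


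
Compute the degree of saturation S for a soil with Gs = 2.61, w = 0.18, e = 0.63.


Result: 0.7457

Derivation:
Using S = Gs * w / e
S = 2.61 * 0.18 / 0.63
S = 0.7457


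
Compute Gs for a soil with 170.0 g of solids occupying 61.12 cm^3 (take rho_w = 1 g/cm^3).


Result: 2.781

Derivation:
Using Gs = m_s / (V_s * rho_w)
Since rho_w = 1 g/cm^3:
Gs = 170.0 / 61.12
Gs = 2.781


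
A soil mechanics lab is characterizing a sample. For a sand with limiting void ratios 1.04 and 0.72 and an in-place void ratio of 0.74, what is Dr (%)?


Using Dr = (e_max - e) / (e_max - e_min) * 100
e_max - e = 1.04 - 0.74 = 0.3
e_max - e_min = 1.04 - 0.72 = 0.32
Dr = 0.3 / 0.32 * 100
Dr = 93.75 %


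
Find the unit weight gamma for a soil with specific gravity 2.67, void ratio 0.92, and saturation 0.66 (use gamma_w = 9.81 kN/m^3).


Using gamma = gamma_w * (Gs + S*e) / (1 + e)
Numerator: Gs + S*e = 2.67 + 0.66*0.92 = 3.2772
Denominator: 1 + e = 1 + 0.92 = 1.92
gamma = 9.81 * 3.2772 / 1.92
gamma = 16.744 kN/m^3


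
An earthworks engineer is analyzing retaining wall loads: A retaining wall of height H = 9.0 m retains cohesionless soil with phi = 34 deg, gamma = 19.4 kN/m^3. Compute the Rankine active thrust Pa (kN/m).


Result: 222.13 kN/m

Derivation:
Compute active earth pressure coefficient:
Ka = tan^2(45 - phi/2) = tan^2(28.0) = 0.282715
Compute active force:
Pa = 0.5 * Ka * gamma * H^2
Pa = 0.5 * 0.282715 * 19.4 * 9.0^2
Pa = 222.13 kN/m


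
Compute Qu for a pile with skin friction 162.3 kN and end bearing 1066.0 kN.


Using Qu = Qf + Qb
Qu = 162.3 + 1066.0
Qu = 1228.3 kN


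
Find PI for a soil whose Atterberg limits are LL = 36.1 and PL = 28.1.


Using PI = LL - PL
PI = 36.1 - 28.1
PI = 8.0


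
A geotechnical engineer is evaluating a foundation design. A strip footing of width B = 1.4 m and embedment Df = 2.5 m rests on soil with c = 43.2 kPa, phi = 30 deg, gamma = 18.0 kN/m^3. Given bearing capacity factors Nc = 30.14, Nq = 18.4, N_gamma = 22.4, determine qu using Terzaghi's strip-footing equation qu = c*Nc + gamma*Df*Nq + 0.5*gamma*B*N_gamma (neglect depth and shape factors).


Compute qu = c*Nc + gamma*Df*Nq + 0.5*gamma*B*N_gamma
Term 1: 43.2 * 30.14 = 1302.048
Term 2: 18.0 * 2.5 * 18.4 = 828.0
Term 3: 0.5 * 18.0 * 1.4 * 22.4 = 282.24
qu = 1302.048 + 828.0 + 282.24
qu = 2412.29 kPa


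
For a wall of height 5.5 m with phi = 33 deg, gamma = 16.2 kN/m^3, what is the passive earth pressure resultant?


Result: 831.15 kN/m

Derivation:
Compute passive earth pressure coefficient:
Kp = tan^2(45 + phi/2) = tan^2(61.5) = 3.39212
Compute passive force:
Pp = 0.5 * Kp * gamma * H^2
Pp = 0.5 * 3.39212 * 16.2 * 5.5^2
Pp = 831.15 kN/m


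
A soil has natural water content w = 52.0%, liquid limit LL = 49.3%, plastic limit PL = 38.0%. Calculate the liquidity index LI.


First compute the plasticity index:
PI = LL - PL = 49.3 - 38.0 = 11.3
Then compute the liquidity index:
LI = (w - PL) / PI
LI = (52.0 - 38.0) / 11.3
LI = 1.239


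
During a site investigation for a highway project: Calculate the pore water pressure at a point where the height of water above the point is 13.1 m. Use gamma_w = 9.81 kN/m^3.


Using u = gamma_w * h_w
u = 9.81 * 13.1
u = 128.51 kPa


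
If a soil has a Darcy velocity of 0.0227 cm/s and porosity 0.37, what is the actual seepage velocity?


Using v_s = v_d / n
v_s = 0.0227 / 0.37
v_s = 0.06135 cm/s


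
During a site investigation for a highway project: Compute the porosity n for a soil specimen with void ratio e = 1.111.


Using the relation n = e / (1 + e)
n = 1.111 / (1 + 1.111)
n = 1.111 / 2.111
n = 0.5263


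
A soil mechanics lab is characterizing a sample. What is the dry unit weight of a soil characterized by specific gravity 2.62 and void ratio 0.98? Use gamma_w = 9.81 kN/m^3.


Using gamma_d = Gs * gamma_w / (1 + e)
gamma_d = 2.62 * 9.81 / (1 + 0.98)
gamma_d = 2.62 * 9.81 / 1.98
gamma_d = 12.981 kN/m^3


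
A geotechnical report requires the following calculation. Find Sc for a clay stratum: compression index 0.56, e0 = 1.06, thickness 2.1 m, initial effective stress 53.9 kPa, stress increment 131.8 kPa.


Using Sc = Cc * H / (1 + e0) * log10((sigma0 + delta_sigma) / sigma0)
Stress ratio = (53.9 + 131.8) / 53.9 = 3.44527
log10(3.44527) = 0.537223
Cc * H / (1 + e0) = 0.56 * 2.1 / (1 + 1.06) = 0.570874
Sc = 0.570874 * 0.537223
Sc = 0.3067 m


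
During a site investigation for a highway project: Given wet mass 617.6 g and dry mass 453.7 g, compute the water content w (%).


Using w = (m_wet - m_dry) / m_dry * 100
m_wet - m_dry = 617.6 - 453.7 = 163.9 g
w = 163.9 / 453.7 * 100
w = 36.13 %


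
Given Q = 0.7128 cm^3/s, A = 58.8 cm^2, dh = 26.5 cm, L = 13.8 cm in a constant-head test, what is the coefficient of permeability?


Compute hydraulic gradient:
i = dh / L = 26.5 / 13.8 = 1.92029
Then apply Darcy's law:
k = Q / (A * i)
k = 0.7128 / (58.8 * 1.92029)
k = 0.7128 / 112.913
k = 0.006313 cm/s


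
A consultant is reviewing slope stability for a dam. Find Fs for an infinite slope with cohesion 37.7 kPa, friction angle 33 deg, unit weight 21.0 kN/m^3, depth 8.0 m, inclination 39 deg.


Using Fs = c / (gamma*H*sin(beta)*cos(beta)) + tan(phi)/tan(beta)
Cohesion contribution = 37.7 / (21.0*8.0*sin(39)*cos(39))
Cohesion contribution = 0.458836
Friction contribution = tan(33)/tan(39) = 0.801952
Fs = 0.458836 + 0.801952
Fs = 1.261


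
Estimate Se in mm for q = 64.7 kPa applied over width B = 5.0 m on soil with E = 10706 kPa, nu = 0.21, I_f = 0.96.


Result: 27.729 mm

Derivation:
Using Se = q * B * (1 - nu^2) * I_f / E
1 - nu^2 = 1 - 0.21^2 = 0.9559
Se = 64.7 * 5.0 * 0.9559 * 0.96 / 10706
Se = 0.027729 m
Convert to mm: Se = 0.027729 * 1000 = 27.729 mm


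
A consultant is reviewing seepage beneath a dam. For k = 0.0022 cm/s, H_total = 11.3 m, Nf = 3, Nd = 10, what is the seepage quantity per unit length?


Convert k to m/s for unit consistency with H:
k = 0.0022 cm/s = 0.0022 / 100 m/s = 2.2e-05 m/s
Using q = k * H * Nf / Nd
Nf / Nd = 3 / 10 = 0.3
q = 2.2e-05 * 11.3 * 0.3
q = 7.458e-05 m^3/s per m


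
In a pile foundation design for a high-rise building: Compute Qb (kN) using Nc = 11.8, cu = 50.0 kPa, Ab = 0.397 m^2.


Using Qb = Nc * cu * Ab
Qb = 11.8 * 50.0 * 0.397
Qb = 234.23 kN


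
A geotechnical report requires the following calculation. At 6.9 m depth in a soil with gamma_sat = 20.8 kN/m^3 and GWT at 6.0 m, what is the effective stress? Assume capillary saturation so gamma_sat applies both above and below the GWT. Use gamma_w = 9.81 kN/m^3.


Total stress = gamma_sat * depth
sigma = 20.8 * 6.9 = 143.52 kPa
Pore water pressure u = gamma_w * (depth - d_wt)
u = 9.81 * (6.9 - 6.0) = 8.829 kPa
Effective stress = sigma - u
sigma' = 143.52 - 8.829 = 134.69 kPa


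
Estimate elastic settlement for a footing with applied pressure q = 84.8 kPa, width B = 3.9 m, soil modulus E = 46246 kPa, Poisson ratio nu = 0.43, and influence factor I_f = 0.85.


Result: 4.955 mm

Derivation:
Using Se = q * B * (1 - nu^2) * I_f / E
1 - nu^2 = 1 - 0.43^2 = 0.8151
Se = 84.8 * 3.9 * 0.8151 * 0.85 / 46246
Se = 0.004955 m
Convert to mm: Se = 0.004955 * 1000 = 4.955 mm


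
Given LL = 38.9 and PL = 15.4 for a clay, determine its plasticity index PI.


Using PI = LL - PL
PI = 38.9 - 15.4
PI = 23.5


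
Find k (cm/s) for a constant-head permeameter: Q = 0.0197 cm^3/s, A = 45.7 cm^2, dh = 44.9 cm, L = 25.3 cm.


Compute hydraulic gradient:
i = dh / L = 44.9 / 25.3 = 1.7747
Then apply Darcy's law:
k = Q / (A * i)
k = 0.0197 / (45.7 * 1.7747)
k = 0.0197 / 81.104
k = 0.000243 cm/s


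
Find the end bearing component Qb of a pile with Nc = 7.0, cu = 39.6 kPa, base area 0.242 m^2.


Result: 67.08 kN

Derivation:
Using Qb = Nc * cu * Ab
Qb = 7.0 * 39.6 * 0.242
Qb = 67.08 kN


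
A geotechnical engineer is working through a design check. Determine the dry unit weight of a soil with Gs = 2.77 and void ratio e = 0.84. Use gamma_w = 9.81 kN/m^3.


Using gamma_d = Gs * gamma_w / (1 + e)
gamma_d = 2.77 * 9.81 / (1 + 0.84)
gamma_d = 2.77 * 9.81 / 1.84
gamma_d = 14.768 kN/m^3


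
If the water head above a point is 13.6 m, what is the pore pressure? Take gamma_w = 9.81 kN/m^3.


Using u = gamma_w * h_w
u = 9.81 * 13.6
u = 133.42 kPa


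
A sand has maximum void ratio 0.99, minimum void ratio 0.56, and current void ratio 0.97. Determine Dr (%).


Using Dr = (e_max - e) / (e_max - e_min) * 100
e_max - e = 0.99 - 0.97 = 0.02
e_max - e_min = 0.99 - 0.56 = 0.43
Dr = 0.02 / 0.43 * 100
Dr = 4.65 %


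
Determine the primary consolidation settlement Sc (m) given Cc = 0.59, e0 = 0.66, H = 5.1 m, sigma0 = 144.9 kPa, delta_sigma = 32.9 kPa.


Using Sc = Cc * H / (1 + e0) * log10((sigma0 + delta_sigma) / sigma0)
Stress ratio = (144.9 + 32.9) / 144.9 = 1.22705
log10(1.22705) = 0.0888634
Cc * H / (1 + e0) = 0.59 * 5.1 / (1 + 0.66) = 1.81265
Sc = 1.81265 * 0.0888634
Sc = 0.1611 m


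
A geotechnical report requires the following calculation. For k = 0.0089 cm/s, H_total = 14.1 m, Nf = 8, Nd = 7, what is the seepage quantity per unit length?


Result: 0.001434 m^3/s per m

Derivation:
Convert k to m/s for unit consistency with H:
k = 0.0089 cm/s = 0.0089 / 100 m/s = 8.9e-05 m/s
Using q = k * H * Nf / Nd
Nf / Nd = 8 / 7 = 1.1429
q = 8.9e-05 * 14.1 * 1.1429
q = 0.001434 m^3/s per m


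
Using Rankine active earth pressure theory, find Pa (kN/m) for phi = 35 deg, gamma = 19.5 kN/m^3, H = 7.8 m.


Result: 160.75 kN/m

Derivation:
Compute active earth pressure coefficient:
Ka = tan^2(45 - phi/2) = tan^2(27.5) = 0.27099
Compute active force:
Pa = 0.5 * Ka * gamma * H^2
Pa = 0.5 * 0.27099 * 19.5 * 7.8^2
Pa = 160.75 kN/m


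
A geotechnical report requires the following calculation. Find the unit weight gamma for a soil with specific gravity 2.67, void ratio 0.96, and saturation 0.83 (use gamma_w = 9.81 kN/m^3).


Using gamma = gamma_w * (Gs + S*e) / (1 + e)
Numerator: Gs + S*e = 2.67 + 0.83*0.96 = 3.4668
Denominator: 1 + e = 1 + 0.96 = 1.96
gamma = 9.81 * 3.4668 / 1.96
gamma = 17.352 kN/m^3


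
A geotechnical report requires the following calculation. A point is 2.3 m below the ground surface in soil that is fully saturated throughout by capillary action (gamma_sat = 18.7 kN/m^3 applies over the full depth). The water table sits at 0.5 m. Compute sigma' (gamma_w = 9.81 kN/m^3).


Total stress = gamma_sat * depth
sigma = 18.7 * 2.3 = 43.01 kPa
Pore water pressure u = gamma_w * (depth - d_wt)
u = 9.81 * (2.3 - 0.5) = 17.658 kPa
Effective stress = sigma - u
sigma' = 43.01 - 17.658 = 25.35 kPa


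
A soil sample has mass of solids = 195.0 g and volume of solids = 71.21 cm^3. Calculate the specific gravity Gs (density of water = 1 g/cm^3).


Using Gs = m_s / (V_s * rho_w)
Since rho_w = 1 g/cm^3:
Gs = 195.0 / 71.21
Gs = 2.738


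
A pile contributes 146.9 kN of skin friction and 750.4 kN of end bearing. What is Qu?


Using Qu = Qf + Qb
Qu = 146.9 + 750.4
Qu = 897.3 kN


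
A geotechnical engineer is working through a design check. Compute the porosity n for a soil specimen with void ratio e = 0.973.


Using the relation n = e / (1 + e)
n = 0.973 / (1 + 0.973)
n = 0.973 / 1.973
n = 0.4932


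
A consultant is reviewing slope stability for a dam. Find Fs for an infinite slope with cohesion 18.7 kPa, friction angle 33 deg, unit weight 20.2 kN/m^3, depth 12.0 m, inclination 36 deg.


Result: 1.056

Derivation:
Using Fs = c / (gamma*H*sin(beta)*cos(beta)) + tan(phi)/tan(beta)
Cohesion contribution = 18.7 / (20.2*12.0*sin(36)*cos(36))
Cohesion contribution = 0.162231
Friction contribution = tan(33)/tan(36) = 0.893833
Fs = 0.162231 + 0.893833
Fs = 1.056


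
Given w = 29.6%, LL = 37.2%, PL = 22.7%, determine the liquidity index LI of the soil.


First compute the plasticity index:
PI = LL - PL = 37.2 - 22.7 = 14.5
Then compute the liquidity index:
LI = (w - PL) / PI
LI = (29.6 - 22.7) / 14.5
LI = 0.476


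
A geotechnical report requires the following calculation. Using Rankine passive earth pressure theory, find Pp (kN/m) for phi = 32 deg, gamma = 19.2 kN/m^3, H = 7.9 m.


Result: 1949.94 kN/m

Derivation:
Compute passive earth pressure coefficient:
Kp = tan^2(45 + phi/2) = tan^2(61.0) = 3.254588
Compute passive force:
Pp = 0.5 * Kp * gamma * H^2
Pp = 0.5 * 3.254588 * 19.2 * 7.9^2
Pp = 1949.94 kN/m


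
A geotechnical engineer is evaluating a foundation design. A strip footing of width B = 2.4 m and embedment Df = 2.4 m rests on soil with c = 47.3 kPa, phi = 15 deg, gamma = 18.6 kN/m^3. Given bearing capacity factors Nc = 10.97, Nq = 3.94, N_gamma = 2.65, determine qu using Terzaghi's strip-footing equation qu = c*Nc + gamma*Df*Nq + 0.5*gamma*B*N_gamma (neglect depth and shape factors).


Result: 753.91 kPa

Derivation:
Compute qu = c*Nc + gamma*Df*Nq + 0.5*gamma*B*N_gamma
Term 1: 47.3 * 10.97 = 518.881
Term 2: 18.6 * 2.4 * 3.94 = 175.8816
Term 3: 0.5 * 18.6 * 2.4 * 2.65 = 59.148
qu = 518.881 + 175.8816 + 59.148
qu = 753.91 kPa


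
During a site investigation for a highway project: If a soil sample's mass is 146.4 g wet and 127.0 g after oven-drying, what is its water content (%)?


Using w = (m_wet - m_dry) / m_dry * 100
m_wet - m_dry = 146.4 - 127.0 = 19.4 g
w = 19.4 / 127.0 * 100
w = 15.28 %


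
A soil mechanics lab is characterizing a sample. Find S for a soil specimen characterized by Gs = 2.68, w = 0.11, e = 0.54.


Using S = Gs * w / e
S = 2.68 * 0.11 / 0.54
S = 0.5459


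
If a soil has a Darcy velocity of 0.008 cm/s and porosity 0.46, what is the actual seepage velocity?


Using v_s = v_d / n
v_s = 0.008 / 0.46
v_s = 0.01739 cm/s


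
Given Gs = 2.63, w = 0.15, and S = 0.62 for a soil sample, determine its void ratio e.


Result: 0.6363

Derivation:
Using the relation e = Gs * w / S
e = 2.63 * 0.15 / 0.62
e = 0.6363


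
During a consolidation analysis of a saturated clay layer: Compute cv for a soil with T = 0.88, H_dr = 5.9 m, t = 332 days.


Using cv = T * H_dr^2 / t
H_dr^2 = 5.9^2 = 34.81
cv = 0.88 * 34.81 / 332
cv = 0.09227 m^2/day


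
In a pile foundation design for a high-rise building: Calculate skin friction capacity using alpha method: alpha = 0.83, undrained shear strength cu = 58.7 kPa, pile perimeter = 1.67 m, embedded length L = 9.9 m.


Result: 805.5 kN

Derivation:
Using Qs = alpha * cu * perimeter * L
Qs = 0.83 * 58.7 * 1.67 * 9.9
Qs = 805.5 kN


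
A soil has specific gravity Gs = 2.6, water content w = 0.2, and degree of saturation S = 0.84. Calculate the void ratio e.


Using the relation e = Gs * w / S
e = 2.6 * 0.2 / 0.84
e = 0.619


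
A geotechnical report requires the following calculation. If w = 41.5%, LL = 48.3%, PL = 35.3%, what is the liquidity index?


First compute the plasticity index:
PI = LL - PL = 48.3 - 35.3 = 13.0
Then compute the liquidity index:
LI = (w - PL) / PI
LI = (41.5 - 35.3) / 13.0
LI = 0.477


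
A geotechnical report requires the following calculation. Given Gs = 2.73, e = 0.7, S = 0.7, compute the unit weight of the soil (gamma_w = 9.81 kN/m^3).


Using gamma = gamma_w * (Gs + S*e) / (1 + e)
Numerator: Gs + S*e = 2.73 + 0.7*0.7 = 3.22
Denominator: 1 + e = 1 + 0.7 = 1.7
gamma = 9.81 * 3.22 / 1.7
gamma = 18.581 kN/m^3


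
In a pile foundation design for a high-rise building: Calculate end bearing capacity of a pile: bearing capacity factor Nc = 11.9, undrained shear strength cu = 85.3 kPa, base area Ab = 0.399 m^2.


Using Qb = Nc * cu * Ab
Qb = 11.9 * 85.3 * 0.399
Qb = 405.01 kN


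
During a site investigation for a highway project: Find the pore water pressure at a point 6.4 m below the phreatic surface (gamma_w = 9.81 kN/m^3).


Result: 62.78 kPa

Derivation:
Using u = gamma_w * h_w
u = 9.81 * 6.4
u = 62.78 kPa


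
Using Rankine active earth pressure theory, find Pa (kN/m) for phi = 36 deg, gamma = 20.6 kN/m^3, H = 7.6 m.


Compute active earth pressure coefficient:
Ka = tan^2(45 - phi/2) = tan^2(27.0) = 0.259616
Compute active force:
Pa = 0.5 * Ka * gamma * H^2
Pa = 0.5 * 0.259616 * 20.6 * 7.6^2
Pa = 154.45 kN/m


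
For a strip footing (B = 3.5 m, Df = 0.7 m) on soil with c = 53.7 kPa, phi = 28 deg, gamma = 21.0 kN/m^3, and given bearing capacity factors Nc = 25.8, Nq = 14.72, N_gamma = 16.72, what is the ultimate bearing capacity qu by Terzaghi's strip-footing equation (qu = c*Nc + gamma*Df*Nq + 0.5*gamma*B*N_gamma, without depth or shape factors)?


Result: 2216.3 kPa

Derivation:
Compute qu = c*Nc + gamma*Df*Nq + 0.5*gamma*B*N_gamma
Term 1: 53.7 * 25.8 = 1385.46
Term 2: 21.0 * 0.7 * 14.72 = 216.384
Term 3: 0.5 * 21.0 * 3.5 * 16.72 = 614.46
qu = 1385.46 + 216.384 + 614.46
qu = 2216.3 kPa


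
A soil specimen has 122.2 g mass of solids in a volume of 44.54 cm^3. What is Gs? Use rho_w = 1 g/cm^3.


Using Gs = m_s / (V_s * rho_w)
Since rho_w = 1 g/cm^3:
Gs = 122.2 / 44.54
Gs = 2.744


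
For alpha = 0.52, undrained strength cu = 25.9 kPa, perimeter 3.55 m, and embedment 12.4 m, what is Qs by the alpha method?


Using Qs = alpha * cu * perimeter * L
Qs = 0.52 * 25.9 * 3.55 * 12.4
Qs = 592.86 kN


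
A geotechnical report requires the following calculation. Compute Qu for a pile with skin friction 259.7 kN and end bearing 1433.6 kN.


Using Qu = Qf + Qb
Qu = 259.7 + 1433.6
Qu = 1693.3 kN


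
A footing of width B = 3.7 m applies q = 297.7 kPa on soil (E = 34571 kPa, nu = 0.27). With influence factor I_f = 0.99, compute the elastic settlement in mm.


Using Se = q * B * (1 - nu^2) * I_f / E
1 - nu^2 = 1 - 0.27^2 = 0.9271
Se = 297.7 * 3.7 * 0.9271 * 0.99 / 34571
Se = 0.029244 m
Convert to mm: Se = 0.029244 * 1000 = 29.244 mm


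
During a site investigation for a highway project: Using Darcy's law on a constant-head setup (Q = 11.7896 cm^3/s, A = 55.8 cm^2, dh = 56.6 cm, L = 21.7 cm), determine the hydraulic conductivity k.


Compute hydraulic gradient:
i = dh / L = 56.6 / 21.7 = 2.60829
Then apply Darcy's law:
k = Q / (A * i)
k = 11.7896 / (55.8 * 2.60829)
k = 11.7896 / 145.543
k = 0.081004 cm/s


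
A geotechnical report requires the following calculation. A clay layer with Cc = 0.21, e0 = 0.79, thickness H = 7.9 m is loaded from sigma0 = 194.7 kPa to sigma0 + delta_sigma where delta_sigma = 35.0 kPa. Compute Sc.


Using Sc = Cc * H / (1 + e0) * log10((sigma0 + delta_sigma) / sigma0)
Stress ratio = (194.7 + 35.0) / 194.7 = 1.17976
log10(1.17976) = 0.071795
Cc * H / (1 + e0) = 0.21 * 7.9 / (1 + 0.79) = 0.926816
Sc = 0.926816 * 0.071795
Sc = 0.0665 m


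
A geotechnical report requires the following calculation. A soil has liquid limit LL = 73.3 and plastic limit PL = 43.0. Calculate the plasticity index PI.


Using PI = LL - PL
PI = 73.3 - 43.0
PI = 30.3


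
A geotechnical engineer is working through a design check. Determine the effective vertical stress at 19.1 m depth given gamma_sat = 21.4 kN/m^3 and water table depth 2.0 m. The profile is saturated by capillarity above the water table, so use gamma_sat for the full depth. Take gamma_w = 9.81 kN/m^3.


Total stress = gamma_sat * depth
sigma = 21.4 * 19.1 = 408.74 kPa
Pore water pressure u = gamma_w * (depth - d_wt)
u = 9.81 * (19.1 - 2.0) = 167.751 kPa
Effective stress = sigma - u
sigma' = 408.74 - 167.751 = 240.99 kPa
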